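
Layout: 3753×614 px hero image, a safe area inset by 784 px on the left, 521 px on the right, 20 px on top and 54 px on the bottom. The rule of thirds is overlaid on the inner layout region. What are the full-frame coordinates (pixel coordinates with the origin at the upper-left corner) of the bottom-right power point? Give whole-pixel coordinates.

Content width = 3753 − 784 − 521 = 2448 px; content height = 614 − 20 − 54 = 540 px.
Bottom-right is two-thirds across and two-thirds down within the inner layout region.
x = 784 + 2 × 2448/3 = 784 + 1632.00 ≈ 2416
y = 20 + 2 × 540/3 = 20 + 360.00 ≈ 380

(2416, 380)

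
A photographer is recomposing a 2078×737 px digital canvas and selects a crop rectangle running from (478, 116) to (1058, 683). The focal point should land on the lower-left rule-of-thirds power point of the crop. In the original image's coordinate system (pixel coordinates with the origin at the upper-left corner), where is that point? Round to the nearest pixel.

x = 671 px, y = 494 px

Crop width = 1058 − 478 = 580 px; one third is 193.33 px.
Crop height = 683 − 116 = 567 px; one third is 189.00 px.
The lower-left point is one-third across and two-thirds down within the crop:
x = 478 + 1 × 193.33 ≈ 671; y = 116 + 2 × 189.00 ≈ 494.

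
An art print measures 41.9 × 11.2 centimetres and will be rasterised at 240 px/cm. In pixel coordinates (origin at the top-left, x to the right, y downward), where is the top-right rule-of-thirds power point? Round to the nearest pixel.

x = 6704 px, y = 896 px

In pixels the canvas is 41.9 × 240 = 10056 wide and 11.2 × 240 = 2688 tall.
The top-right point is two-thirds across and one-third down:
x = 2 × 10056/3 ≈ 6704; y = 1 × 2688/3 ≈ 896.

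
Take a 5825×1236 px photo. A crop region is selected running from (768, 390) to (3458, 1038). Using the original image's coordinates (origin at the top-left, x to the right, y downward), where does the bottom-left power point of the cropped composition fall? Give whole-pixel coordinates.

Crop width = 3458 − 768 = 2690 px; one third is 896.67 px.
Crop height = 1038 − 390 = 648 px; one third is 216.00 px.
The bottom-left point is one-third across and two-thirds down within the crop:
x = 768 + 1 × 896.67 ≈ 1665; y = 390 + 2 × 216.00 ≈ 822.

x = 1665 px, y = 822 px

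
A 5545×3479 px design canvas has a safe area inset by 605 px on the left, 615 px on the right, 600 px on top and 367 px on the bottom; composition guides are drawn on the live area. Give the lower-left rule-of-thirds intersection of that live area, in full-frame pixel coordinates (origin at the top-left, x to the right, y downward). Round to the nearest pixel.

Content width = 5545 − 605 − 615 = 4325 px; content height = 3479 − 600 − 367 = 2512 px.
Lower-left is one-third across and two-thirds down within the live area.
x = 605 + 1 × 4325/3 = 605 + 1441.67 ≈ 2047
y = 600 + 2 × 2512/3 = 600 + 1674.67 ≈ 2275

x = 2047 px, y = 2275 px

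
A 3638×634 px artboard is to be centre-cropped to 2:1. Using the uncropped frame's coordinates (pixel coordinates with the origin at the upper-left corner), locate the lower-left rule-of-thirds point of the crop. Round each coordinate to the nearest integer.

(1608, 423)

3638/634 > 2/1, so the 2:1 crop keeps the full height 634 and trims width to 634 × 2/1 = 1268.00 px.
Left offset = (3638 − 1268.00)/2 = 1185.00 px; top offset = 0.
Lower-left is one-third across and two-thirds down within the crop:
x = 1185.00 + 1 × 1268.00/3 ≈ 1608; y = 0.00 + 2 × 634.00/3 ≈ 423.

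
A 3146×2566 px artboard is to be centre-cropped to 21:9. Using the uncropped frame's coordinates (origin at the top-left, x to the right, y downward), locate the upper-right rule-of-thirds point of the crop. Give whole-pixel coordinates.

x = 2097 px, y = 1058 px

3146/2566 < 21/9, so the 21:9 crop keeps the full width 3146 and trims height to 3146 × 9/21 = 1348.29 px.
Top offset = (2566 − 1348.29)/2 = 608.86 px; left offset = 0.
Upper-right is two-thirds across and one-third down within the crop:
x = 0.00 + 2 × 3146.00/3 ≈ 2097; y = 608.86 + 1 × 1348.29/3 ≈ 1058.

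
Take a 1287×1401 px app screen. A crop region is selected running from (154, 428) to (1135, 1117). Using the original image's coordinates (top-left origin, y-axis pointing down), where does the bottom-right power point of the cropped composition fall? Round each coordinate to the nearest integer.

Crop width = 1135 − 154 = 981 px; one third is 327.00 px.
Crop height = 1117 − 428 = 689 px; one third is 229.67 px.
The bottom-right point is two-thirds across and two-thirds down within the crop:
x = 154 + 2 × 327.00 ≈ 808; y = 428 + 2 × 229.67 ≈ 887.

x = 808 px, y = 887 px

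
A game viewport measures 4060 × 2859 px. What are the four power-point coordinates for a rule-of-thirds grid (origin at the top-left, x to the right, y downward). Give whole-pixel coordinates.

One third of 4060 is 1353.33; one third of 2859 is 953.
Vertical third lines at x = 1353 and x = 2707; horizontal third lines at y = 953 and y = 1906.

(1353, 953), (2707, 953), (1353, 1906), (2707, 1906)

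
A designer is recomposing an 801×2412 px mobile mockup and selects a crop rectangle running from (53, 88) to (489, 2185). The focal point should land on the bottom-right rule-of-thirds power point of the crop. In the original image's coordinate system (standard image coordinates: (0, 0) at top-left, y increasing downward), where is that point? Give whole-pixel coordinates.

(344, 1486)

Crop width = 489 − 53 = 436 px; one third is 145.33 px.
Crop height = 2185 − 88 = 2097 px; one third is 699.00 px.
The bottom-right point is two-thirds across and two-thirds down within the crop:
x = 53 + 2 × 145.33 ≈ 344; y = 88 + 2 × 699.00 ≈ 1486.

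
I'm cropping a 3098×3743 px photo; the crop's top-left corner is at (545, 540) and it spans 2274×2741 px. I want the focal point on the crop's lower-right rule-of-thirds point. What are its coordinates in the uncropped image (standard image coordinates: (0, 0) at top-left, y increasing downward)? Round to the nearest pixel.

One third of the crop width 2274 is 758.00 px.
One third of the crop height 2741 is 913.67 px.
The lower-right point is two-thirds across and two-thirds down within the crop:
x = 545 + 2 × 758.00 ≈ 2061; y = 540 + 2 × 913.67 ≈ 2367.

x = 2061 px, y = 2367 px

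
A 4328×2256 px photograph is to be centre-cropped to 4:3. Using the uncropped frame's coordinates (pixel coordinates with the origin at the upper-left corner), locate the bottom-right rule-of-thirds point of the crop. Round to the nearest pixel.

x = 2665 px, y = 1504 px

4328/2256 > 4/3, so the 4:3 crop keeps the full height 2256 and trims width to 2256 × 4/3 = 3008.00 px.
Left offset = (4328 − 3008.00)/2 = 660.00 px; top offset = 0.
Bottom-right is two-thirds across and two-thirds down within the crop:
x = 660.00 + 2 × 3008.00/3 ≈ 2665; y = 0.00 + 2 × 2256.00/3 ≈ 1504.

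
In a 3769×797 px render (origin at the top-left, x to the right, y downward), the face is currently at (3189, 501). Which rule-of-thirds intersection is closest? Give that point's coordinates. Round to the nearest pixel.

Third lines: x ∈ {1256, 2513}, y ∈ {266, 531}.
3189 is closer to x = 2513; 501 is closer to y = 531.
So the nearest intersection is the lower-right power point.

x = 2513 px, y = 531 px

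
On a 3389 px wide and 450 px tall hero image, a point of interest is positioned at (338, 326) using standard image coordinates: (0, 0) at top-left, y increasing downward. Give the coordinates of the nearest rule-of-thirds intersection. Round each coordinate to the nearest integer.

x = 1130 px, y = 300 px

Third lines: x ∈ {1130, 2259}, y ∈ {150, 300}.
338 is closer to x = 1130; 326 is closer to y = 300.
So the nearest intersection is the lower-left power point.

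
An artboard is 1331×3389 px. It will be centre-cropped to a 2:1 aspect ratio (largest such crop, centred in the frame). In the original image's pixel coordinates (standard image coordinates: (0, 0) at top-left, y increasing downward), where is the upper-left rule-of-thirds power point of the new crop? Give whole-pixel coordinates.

1331/3389 < 2/1, so the 2:1 crop keeps the full width 1331 and trims height to 1331 × 1/2 = 665.50 px.
Top offset = (3389 − 665.50)/2 = 1361.75 px; left offset = 0.
Upper-left is one-third across and one-third down within the crop:
x = 0.00 + 1 × 1331.00/3 ≈ 444; y = 1361.75 + 1 × 665.50/3 ≈ 1584.

x = 444 px, y = 1584 px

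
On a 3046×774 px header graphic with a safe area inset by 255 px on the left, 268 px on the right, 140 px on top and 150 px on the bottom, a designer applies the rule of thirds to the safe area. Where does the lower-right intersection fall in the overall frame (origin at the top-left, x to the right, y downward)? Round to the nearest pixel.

Content width = 3046 − 255 − 268 = 2523 px; content height = 774 − 140 − 150 = 484 px.
Lower-right is two-thirds across and two-thirds down within the safe area.
x = 255 + 2 × 2523/3 = 255 + 1682.00 ≈ 1937
y = 140 + 2 × 484/3 = 140 + 322.67 ≈ 463

x = 1937 px, y = 463 px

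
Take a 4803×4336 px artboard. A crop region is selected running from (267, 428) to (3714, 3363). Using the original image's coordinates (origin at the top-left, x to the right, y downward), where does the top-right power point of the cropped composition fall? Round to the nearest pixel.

(2565, 1406)

Crop width = 3714 − 267 = 3447 px; one third is 1149.00 px.
Crop height = 3363 − 428 = 2935 px; one third is 978.33 px.
The top-right point is two-thirds across and one-third down within the crop:
x = 267 + 2 × 1149.00 ≈ 2565; y = 428 + 1 × 978.33 ≈ 1406.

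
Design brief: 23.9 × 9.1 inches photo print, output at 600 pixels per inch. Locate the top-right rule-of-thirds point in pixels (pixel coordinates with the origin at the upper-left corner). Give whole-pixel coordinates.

x = 9560 px, y = 1820 px

In pixels the canvas is 23.9 × 600 = 14340 wide and 9.1 × 600 = 5460 tall.
The top-right point is two-thirds across and one-third down:
x = 2 × 14340/3 ≈ 9560; y = 1 × 5460/3 ≈ 1820.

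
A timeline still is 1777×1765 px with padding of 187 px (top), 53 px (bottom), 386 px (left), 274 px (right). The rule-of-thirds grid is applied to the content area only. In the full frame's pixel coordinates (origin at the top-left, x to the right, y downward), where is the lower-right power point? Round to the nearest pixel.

x = 1131 px, y = 1204 px

Content width = 1777 − 386 − 274 = 1117 px; content height = 1765 − 187 − 53 = 1525 px.
Lower-right is two-thirds across and two-thirds down within the content area.
x = 386 + 2 × 1117/3 = 386 + 744.67 ≈ 1131
y = 187 + 2 × 1525/3 = 187 + 1016.67 ≈ 1204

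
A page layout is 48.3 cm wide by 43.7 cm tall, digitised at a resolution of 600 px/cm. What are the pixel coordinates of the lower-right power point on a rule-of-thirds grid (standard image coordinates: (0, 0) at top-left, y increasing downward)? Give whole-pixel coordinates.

In pixels the canvas is 48.3 × 600 = 28980 wide and 43.7 × 600 = 26220 tall.
The lower-right point is two-thirds across and two-thirds down:
x = 2 × 28980/3 ≈ 19320; y = 2 × 26220/3 ≈ 17480.

x = 19320 px, y = 17480 px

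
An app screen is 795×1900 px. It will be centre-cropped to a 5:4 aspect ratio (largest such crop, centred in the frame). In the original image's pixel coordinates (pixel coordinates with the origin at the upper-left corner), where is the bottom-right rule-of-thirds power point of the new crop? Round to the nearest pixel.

(530, 1056)

795/1900 < 5/4, so the 5:4 crop keeps the full width 795 and trims height to 795 × 4/5 = 636.00 px.
Top offset = (1900 − 636.00)/2 = 632.00 px; left offset = 0.
Bottom-right is two-thirds across and two-thirds down within the crop:
x = 0.00 + 2 × 795.00/3 ≈ 530; y = 632.00 + 2 × 636.00/3 ≈ 1056.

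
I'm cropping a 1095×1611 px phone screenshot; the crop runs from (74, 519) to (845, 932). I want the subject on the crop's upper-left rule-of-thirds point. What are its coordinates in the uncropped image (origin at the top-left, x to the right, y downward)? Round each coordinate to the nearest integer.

(331, 657)

Crop width = 845 − 74 = 771 px; one third is 257.00 px.
Crop height = 932 − 519 = 413 px; one third is 137.67 px.
The upper-left point is one-third across and one-third down within the crop:
x = 74 + 1 × 257.00 ≈ 331; y = 519 + 1 × 137.67 ≈ 657.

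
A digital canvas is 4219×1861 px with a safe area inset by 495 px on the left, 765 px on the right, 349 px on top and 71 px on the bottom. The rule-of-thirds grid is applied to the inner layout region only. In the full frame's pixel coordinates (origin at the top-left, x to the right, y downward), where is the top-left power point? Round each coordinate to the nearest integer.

x = 1481 px, y = 829 px

Content width = 4219 − 495 − 765 = 2959 px; content height = 1861 − 349 − 71 = 1441 px.
Top-left is one-third across and one-third down within the inner layout region.
x = 495 + 1 × 2959/3 = 495 + 986.33 ≈ 1481
y = 349 + 1 × 1441/3 = 349 + 480.33 ≈ 829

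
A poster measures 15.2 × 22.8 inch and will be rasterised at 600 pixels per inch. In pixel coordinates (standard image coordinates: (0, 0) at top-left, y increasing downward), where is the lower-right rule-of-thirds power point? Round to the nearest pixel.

In pixels the canvas is 15.2 × 600 = 9120 wide and 22.8 × 600 = 13680 tall.
The lower-right point is two-thirds across and two-thirds down:
x = 2 × 9120/3 ≈ 6080; y = 2 × 13680/3 ≈ 9120.

x = 6080 px, y = 9120 px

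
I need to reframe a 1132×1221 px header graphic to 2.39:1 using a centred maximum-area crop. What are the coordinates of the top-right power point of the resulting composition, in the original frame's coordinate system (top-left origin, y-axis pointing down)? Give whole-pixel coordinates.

x = 755 px, y = 532 px

1132/1221 < 2.39/1, so the 2.39:1 crop keeps the full width 1132 and trims height to 1132 × 1/2.39 = 473.64 px.
Top offset = (1221 − 473.64)/2 = 373.68 px; left offset = 0.
Top-right is two-thirds across and one-third down within the crop:
x = 0.00 + 2 × 1132.00/3 ≈ 755; y = 373.68 + 1 × 473.64/3 ≈ 532.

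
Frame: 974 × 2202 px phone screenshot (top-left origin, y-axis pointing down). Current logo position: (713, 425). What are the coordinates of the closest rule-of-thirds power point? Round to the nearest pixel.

Third lines: x ∈ {325, 649}, y ∈ {734, 1468}.
713 is closer to x = 649; 425 is closer to y = 734.
So the nearest intersection is the upper-right power point.

x = 649 px, y = 734 px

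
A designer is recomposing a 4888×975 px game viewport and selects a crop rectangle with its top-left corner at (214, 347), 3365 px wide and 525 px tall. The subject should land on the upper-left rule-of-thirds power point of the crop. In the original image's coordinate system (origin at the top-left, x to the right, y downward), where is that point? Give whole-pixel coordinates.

One third of the crop width 3365 is 1121.67 px.
One third of the crop height 525 is 175.00 px.
The upper-left point is one-third across and one-third down within the crop:
x = 214 + 1 × 1121.67 ≈ 1336; y = 347 + 1 × 175.00 ≈ 522.

(1336, 522)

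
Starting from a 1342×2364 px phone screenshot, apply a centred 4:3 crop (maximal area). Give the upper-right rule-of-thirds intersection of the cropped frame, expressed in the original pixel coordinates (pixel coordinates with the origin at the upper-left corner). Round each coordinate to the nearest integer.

1342/2364 < 4/3, so the 4:3 crop keeps the full width 1342 and trims height to 1342 × 3/4 = 1006.50 px.
Top offset = (2364 − 1006.50)/2 = 678.75 px; left offset = 0.
Upper-right is two-thirds across and one-third down within the crop:
x = 0.00 + 2 × 1342.00/3 ≈ 895; y = 678.75 + 1 × 1006.50/3 ≈ 1014.

(895, 1014)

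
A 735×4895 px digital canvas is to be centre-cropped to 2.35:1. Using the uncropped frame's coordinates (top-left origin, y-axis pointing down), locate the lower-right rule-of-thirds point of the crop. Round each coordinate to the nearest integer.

x = 490 px, y = 2500 px

735/4895 < 2.35/1, so the 2.35:1 crop keeps the full width 735 and trims height to 735 × 1/2.35 = 312.77 px.
Top offset = (4895 − 312.77)/2 = 2291.12 px; left offset = 0.
Lower-right is two-thirds across and two-thirds down within the crop:
x = 0.00 + 2 × 735.00/3 ≈ 490; y = 2291.12 + 2 × 312.77/3 ≈ 2500.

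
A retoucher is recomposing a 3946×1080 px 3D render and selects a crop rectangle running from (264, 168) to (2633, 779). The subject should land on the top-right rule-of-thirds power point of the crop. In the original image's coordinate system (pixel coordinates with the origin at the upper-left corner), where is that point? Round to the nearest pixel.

Crop width = 2633 − 264 = 2369 px; one third is 789.67 px.
Crop height = 779 − 168 = 611 px; one third is 203.67 px.
The top-right point is two-thirds across and one-third down within the crop:
x = 264 + 2 × 789.67 ≈ 1843; y = 168 + 1 × 203.67 ≈ 372.

(1843, 372)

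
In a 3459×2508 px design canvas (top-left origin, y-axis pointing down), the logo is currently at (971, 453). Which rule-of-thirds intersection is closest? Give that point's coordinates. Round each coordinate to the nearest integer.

(1153, 836)

Third lines: x ∈ {1153, 2306}, y ∈ {836, 1672}.
971 is closer to x = 1153; 453 is closer to y = 836.
So the nearest intersection is the upper-left power point.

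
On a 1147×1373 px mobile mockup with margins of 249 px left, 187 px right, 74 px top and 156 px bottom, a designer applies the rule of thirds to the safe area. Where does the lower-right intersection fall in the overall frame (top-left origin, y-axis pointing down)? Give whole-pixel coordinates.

(723, 836)

Content width = 1147 − 249 − 187 = 711 px; content height = 1373 − 74 − 156 = 1143 px.
Lower-right is two-thirds across and two-thirds down within the safe area.
x = 249 + 2 × 711/3 = 249 + 474.00 ≈ 723
y = 74 + 2 × 1143/3 = 74 + 762.00 ≈ 836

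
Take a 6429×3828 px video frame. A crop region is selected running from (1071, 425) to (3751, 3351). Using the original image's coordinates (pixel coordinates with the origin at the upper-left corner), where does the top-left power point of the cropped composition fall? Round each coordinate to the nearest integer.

Crop width = 3751 − 1071 = 2680 px; one third is 893.33 px.
Crop height = 3351 − 425 = 2926 px; one third is 975.33 px.
The top-left point is one-third across and one-third down within the crop:
x = 1071 + 1 × 893.33 ≈ 1964; y = 425 + 1 × 975.33 ≈ 1400.

(1964, 1400)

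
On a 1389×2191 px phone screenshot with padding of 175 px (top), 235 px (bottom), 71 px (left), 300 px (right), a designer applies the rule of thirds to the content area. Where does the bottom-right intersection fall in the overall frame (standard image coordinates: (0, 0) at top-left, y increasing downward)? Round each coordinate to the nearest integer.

Content width = 1389 − 71 − 300 = 1018 px; content height = 2191 − 175 − 235 = 1781 px.
Bottom-right is two-thirds across and two-thirds down within the content area.
x = 71 + 2 × 1018/3 = 71 + 678.67 ≈ 750
y = 175 + 2 × 1781/3 = 175 + 1187.33 ≈ 1362

(750, 1362)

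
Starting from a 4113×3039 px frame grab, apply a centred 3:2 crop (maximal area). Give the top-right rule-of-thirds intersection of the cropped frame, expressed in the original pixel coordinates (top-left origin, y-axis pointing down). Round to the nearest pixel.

x = 2742 px, y = 1063 px

4113/3039 < 3/2, so the 3:2 crop keeps the full width 4113 and trims height to 4113 × 2/3 = 2742.00 px.
Top offset = (3039 − 2742.00)/2 = 148.50 px; left offset = 0.
Top-right is two-thirds across and one-third down within the crop:
x = 0.00 + 2 × 4113.00/3 ≈ 2742; y = 148.50 + 1 × 2742.00/3 ≈ 1063.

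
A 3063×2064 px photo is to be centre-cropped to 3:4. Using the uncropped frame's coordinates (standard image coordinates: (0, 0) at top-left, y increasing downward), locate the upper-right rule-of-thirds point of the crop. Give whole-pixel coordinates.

(1790, 688)

3063/2064 > 3/4, so the 3:4 crop keeps the full height 2064 and trims width to 2064 × 3/4 = 1548.00 px.
Left offset = (3063 − 1548.00)/2 = 757.50 px; top offset = 0.
Upper-right is two-thirds across and one-third down within the crop:
x = 757.50 + 2 × 1548.00/3 ≈ 1790; y = 0.00 + 1 × 2064.00/3 ≈ 688.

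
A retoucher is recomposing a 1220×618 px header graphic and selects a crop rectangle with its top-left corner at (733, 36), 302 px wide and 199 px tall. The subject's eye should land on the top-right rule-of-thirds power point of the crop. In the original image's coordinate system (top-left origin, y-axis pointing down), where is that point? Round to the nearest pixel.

One third of the crop width 302 is 100.67 px.
One third of the crop height 199 is 66.33 px.
The top-right point is two-thirds across and one-third down within the crop:
x = 733 + 2 × 100.67 ≈ 934; y = 36 + 1 × 66.33 ≈ 102.

(934, 102)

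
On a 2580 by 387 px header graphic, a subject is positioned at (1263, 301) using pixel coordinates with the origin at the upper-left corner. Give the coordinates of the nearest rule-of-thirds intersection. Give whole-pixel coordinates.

x = 860 px, y = 258 px

Third lines: x ∈ {860, 1720}, y ∈ {129, 258}.
1263 is closer to x = 860; 301 is closer to y = 258.
So the nearest intersection is the lower-left power point.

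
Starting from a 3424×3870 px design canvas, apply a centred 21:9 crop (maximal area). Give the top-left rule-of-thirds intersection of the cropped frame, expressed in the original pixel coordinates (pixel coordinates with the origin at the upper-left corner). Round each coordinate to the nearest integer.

x = 1141 px, y = 1690 px

3424/3870 < 21/9, so the 21:9 crop keeps the full width 3424 and trims height to 3424 × 9/21 = 1467.43 px.
Top offset = (3870 − 1467.43)/2 = 1201.29 px; left offset = 0.
Top-left is one-third across and one-third down within the crop:
x = 0.00 + 1 × 3424.00/3 ≈ 1141; y = 1201.29 + 1 × 1467.43/3 ≈ 1690.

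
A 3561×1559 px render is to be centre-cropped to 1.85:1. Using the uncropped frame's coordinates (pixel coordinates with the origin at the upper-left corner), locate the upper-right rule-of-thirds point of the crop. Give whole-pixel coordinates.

3561/1559 > 1.85/1, so the 1.85:1 crop keeps the full height 1559 and trims width to 1559 × 1.85/1 = 2884.15 px.
Left offset = (3561 − 2884.15)/2 = 338.42 px; top offset = 0.
Upper-right is two-thirds across and one-third down within the crop:
x = 338.42 + 2 × 2884.15/3 ≈ 2261; y = 0.00 + 1 × 1559.00/3 ≈ 520.

(2261, 520)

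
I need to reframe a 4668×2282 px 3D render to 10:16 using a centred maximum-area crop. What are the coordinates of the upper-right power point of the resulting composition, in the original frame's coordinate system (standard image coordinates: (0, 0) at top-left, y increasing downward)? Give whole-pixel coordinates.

4668/2282 > 10/16, so the 10:16 crop keeps the full height 2282 and trims width to 2282 × 10/16 = 1426.25 px.
Left offset = (4668 − 1426.25)/2 = 1620.88 px; top offset = 0.
Upper-right is two-thirds across and one-third down within the crop:
x = 1620.88 + 2 × 1426.25/3 ≈ 2572; y = 0.00 + 1 × 2282.00/3 ≈ 761.

x = 2572 px, y = 761 px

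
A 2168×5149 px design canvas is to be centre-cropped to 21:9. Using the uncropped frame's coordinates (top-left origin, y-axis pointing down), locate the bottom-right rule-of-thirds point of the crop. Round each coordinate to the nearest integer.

2168/5149 < 21/9, so the 21:9 crop keeps the full width 2168 and trims height to 2168 × 9/21 = 929.14 px.
Top offset = (5149 − 929.14)/2 = 2109.93 px; left offset = 0.
Bottom-right is two-thirds across and two-thirds down within the crop:
x = 0.00 + 2 × 2168.00/3 ≈ 1445; y = 2109.93 + 2 × 929.14/3 ≈ 2729.

(1445, 2729)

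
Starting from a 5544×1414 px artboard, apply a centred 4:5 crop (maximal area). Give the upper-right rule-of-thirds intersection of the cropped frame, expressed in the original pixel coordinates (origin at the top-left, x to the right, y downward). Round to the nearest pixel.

5544/1414 > 4/5, so the 4:5 crop keeps the full height 1414 and trims width to 1414 × 4/5 = 1131.20 px.
Left offset = (5544 − 1131.20)/2 = 2206.40 px; top offset = 0.
Upper-right is two-thirds across and one-third down within the crop:
x = 2206.40 + 2 × 1131.20/3 ≈ 2961; y = 0.00 + 1 × 1414.00/3 ≈ 471.

x = 2961 px, y = 471 px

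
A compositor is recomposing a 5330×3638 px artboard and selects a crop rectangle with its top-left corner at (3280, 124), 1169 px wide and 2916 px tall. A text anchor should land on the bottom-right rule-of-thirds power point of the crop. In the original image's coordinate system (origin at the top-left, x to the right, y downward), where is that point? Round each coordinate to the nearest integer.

(4059, 2068)

One third of the crop width 1169 is 389.67 px.
One third of the crop height 2916 is 972.00 px.
The bottom-right point is two-thirds across and two-thirds down within the crop:
x = 3280 + 2 × 389.67 ≈ 4059; y = 124 + 2 × 972.00 ≈ 2068.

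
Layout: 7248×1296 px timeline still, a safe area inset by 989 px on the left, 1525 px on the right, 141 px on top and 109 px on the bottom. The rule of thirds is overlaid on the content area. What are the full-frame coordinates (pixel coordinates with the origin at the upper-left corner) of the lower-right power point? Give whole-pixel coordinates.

Content width = 7248 − 989 − 1525 = 4734 px; content height = 1296 − 141 − 109 = 1046 px.
Lower-right is two-thirds across and two-thirds down within the content area.
x = 989 + 2 × 4734/3 = 989 + 3156.00 ≈ 4145
y = 141 + 2 × 1046/3 = 141 + 697.33 ≈ 838

(4145, 838)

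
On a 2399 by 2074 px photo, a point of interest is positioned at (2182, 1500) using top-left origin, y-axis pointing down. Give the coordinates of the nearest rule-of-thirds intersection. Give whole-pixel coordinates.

x = 1599 px, y = 1383 px

Third lines: x ∈ {800, 1599}, y ∈ {691, 1383}.
2182 is closer to x = 1599; 1500 is closer to y = 1383.
So the nearest intersection is the lower-right power point.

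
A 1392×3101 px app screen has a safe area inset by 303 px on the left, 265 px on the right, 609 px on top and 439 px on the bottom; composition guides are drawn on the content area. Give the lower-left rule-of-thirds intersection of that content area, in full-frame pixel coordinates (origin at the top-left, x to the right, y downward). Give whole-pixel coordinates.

Content width = 1392 − 303 − 265 = 824 px; content height = 3101 − 609 − 439 = 2053 px.
Lower-left is one-third across and two-thirds down within the content area.
x = 303 + 1 × 824/3 = 303 + 274.67 ≈ 578
y = 609 + 2 × 2053/3 = 609 + 1368.67 ≈ 1978

(578, 1978)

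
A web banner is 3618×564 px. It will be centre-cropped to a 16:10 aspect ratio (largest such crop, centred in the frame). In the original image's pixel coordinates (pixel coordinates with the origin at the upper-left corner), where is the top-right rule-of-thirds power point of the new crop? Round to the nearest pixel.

3618/564 > 16/10, so the 16:10 crop keeps the full height 564 and trims width to 564 × 16/10 = 902.40 px.
Left offset = (3618 − 902.40)/2 = 1357.80 px; top offset = 0.
Top-right is two-thirds across and one-third down within the crop:
x = 1357.80 + 2 × 902.40/3 ≈ 1959; y = 0.00 + 1 × 564.00/3 ≈ 188.

x = 1959 px, y = 188 px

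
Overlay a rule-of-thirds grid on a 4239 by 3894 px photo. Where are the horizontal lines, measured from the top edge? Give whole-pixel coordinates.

y = 1298 px and y = 2596 px

3894 / 3 = 1298, so the horizontal lines sit at one and two thirds of 3894.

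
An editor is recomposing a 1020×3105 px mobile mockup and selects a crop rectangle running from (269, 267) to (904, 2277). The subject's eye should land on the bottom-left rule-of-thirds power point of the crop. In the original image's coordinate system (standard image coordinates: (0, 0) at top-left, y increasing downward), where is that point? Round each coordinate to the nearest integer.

Crop width = 904 − 269 = 635 px; one third is 211.67 px.
Crop height = 2277 − 267 = 2010 px; one third is 670.00 px.
The bottom-left point is one-third across and two-thirds down within the crop:
x = 269 + 1 × 211.67 ≈ 481; y = 267 + 2 × 670.00 ≈ 1607.

x = 481 px, y = 1607 px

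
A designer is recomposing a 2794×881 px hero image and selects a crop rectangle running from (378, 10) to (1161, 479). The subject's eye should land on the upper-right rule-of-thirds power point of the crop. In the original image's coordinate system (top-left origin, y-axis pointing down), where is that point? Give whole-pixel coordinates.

(900, 166)

Crop width = 1161 − 378 = 783 px; one third is 261.00 px.
Crop height = 479 − 10 = 469 px; one third is 156.33 px.
The upper-right point is two-thirds across and one-third down within the crop:
x = 378 + 2 × 261.00 ≈ 900; y = 10 + 1 × 156.33 ≈ 166.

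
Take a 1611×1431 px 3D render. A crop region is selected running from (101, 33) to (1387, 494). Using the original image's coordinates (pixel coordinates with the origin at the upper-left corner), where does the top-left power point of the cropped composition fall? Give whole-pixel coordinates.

Crop width = 1387 − 101 = 1286 px; one third is 428.67 px.
Crop height = 494 − 33 = 461 px; one third is 153.67 px.
The top-left point is one-third across and one-third down within the crop:
x = 101 + 1 × 428.67 ≈ 530; y = 33 + 1 × 153.67 ≈ 187.

x = 530 px, y = 187 px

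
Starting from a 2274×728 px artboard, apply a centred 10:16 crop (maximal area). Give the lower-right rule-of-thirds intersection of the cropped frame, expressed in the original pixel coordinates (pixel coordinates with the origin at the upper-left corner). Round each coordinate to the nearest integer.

x = 1213 px, y = 485 px

2274/728 > 10/16, so the 10:16 crop keeps the full height 728 and trims width to 728 × 10/16 = 455.00 px.
Left offset = (2274 − 455.00)/2 = 909.50 px; top offset = 0.
Lower-right is two-thirds across and two-thirds down within the crop:
x = 909.50 + 2 × 455.00/3 ≈ 1213; y = 0.00 + 2 × 728.00/3 ≈ 485.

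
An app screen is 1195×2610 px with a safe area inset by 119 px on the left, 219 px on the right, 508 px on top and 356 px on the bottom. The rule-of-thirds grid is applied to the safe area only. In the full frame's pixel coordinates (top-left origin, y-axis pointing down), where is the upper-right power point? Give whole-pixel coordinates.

(690, 1090)

Content width = 1195 − 119 − 219 = 857 px; content height = 2610 − 508 − 356 = 1746 px.
Upper-right is two-thirds across and one-third down within the safe area.
x = 119 + 2 × 857/3 = 119 + 571.33 ≈ 690
y = 508 + 1 × 1746/3 = 508 + 582.00 ≈ 1090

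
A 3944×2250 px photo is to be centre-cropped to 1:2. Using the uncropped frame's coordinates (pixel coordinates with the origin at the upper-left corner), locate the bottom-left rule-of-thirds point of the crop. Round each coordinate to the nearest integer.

3944/2250 > 1/2, so the 1:2 crop keeps the full height 2250 and trims width to 2250 × 1/2 = 1125.00 px.
Left offset = (3944 − 1125.00)/2 = 1409.50 px; top offset = 0.
Bottom-left is one-third across and two-thirds down within the crop:
x = 1409.50 + 1 × 1125.00/3 ≈ 1785; y = 0.00 + 2 × 2250.00/3 ≈ 1500.

(1785, 1500)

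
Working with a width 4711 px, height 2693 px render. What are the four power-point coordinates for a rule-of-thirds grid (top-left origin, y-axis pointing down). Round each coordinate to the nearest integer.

(1570, 898), (3141, 898), (1570, 1795), (3141, 1795)

One third of 4711 is 1570.33; one third of 2693 is 897.67.
Vertical third lines at x = 1570 and x = 3141; horizontal third lines at y = 898 and y = 1795.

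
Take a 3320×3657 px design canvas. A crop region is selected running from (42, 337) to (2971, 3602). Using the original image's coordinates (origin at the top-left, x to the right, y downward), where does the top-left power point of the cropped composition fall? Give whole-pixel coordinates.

x = 1018 px, y = 1425 px

Crop width = 2971 − 42 = 2929 px; one third is 976.33 px.
Crop height = 3602 − 337 = 3265 px; one third is 1088.33 px.
The top-left point is one-third across and one-third down within the crop:
x = 42 + 1 × 976.33 ≈ 1018; y = 337 + 1 × 1088.33 ≈ 1425.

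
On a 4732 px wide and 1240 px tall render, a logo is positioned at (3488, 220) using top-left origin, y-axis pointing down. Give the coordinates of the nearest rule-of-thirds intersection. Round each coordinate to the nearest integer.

Third lines: x ∈ {1577, 3155}, y ∈ {413, 827}.
3488 is closer to x = 3155; 220 is closer to y = 413.
So the nearest intersection is the upper-right power point.

x = 3155 px, y = 413 px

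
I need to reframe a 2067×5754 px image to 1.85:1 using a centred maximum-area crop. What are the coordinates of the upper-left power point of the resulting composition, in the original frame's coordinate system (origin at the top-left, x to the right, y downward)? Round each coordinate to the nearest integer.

2067/5754 < 1.85/1, so the 1.85:1 crop keeps the full width 2067 and trims height to 2067 × 1/1.85 = 1117.30 px.
Top offset = (5754 − 1117.30)/2 = 2318.35 px; left offset = 0.
Upper-left is one-third across and one-third down within the crop:
x = 0.00 + 1 × 2067.00/3 ≈ 689; y = 2318.35 + 1 × 1117.30/3 ≈ 2691.

(689, 2691)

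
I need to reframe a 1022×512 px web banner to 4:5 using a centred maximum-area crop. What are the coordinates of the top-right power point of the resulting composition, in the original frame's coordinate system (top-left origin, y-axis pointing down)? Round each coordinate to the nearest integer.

(579, 171)

1022/512 > 4/5, so the 4:5 crop keeps the full height 512 and trims width to 512 × 4/5 = 409.60 px.
Left offset = (1022 − 409.60)/2 = 306.20 px; top offset = 0.
Top-right is two-thirds across and one-third down within the crop:
x = 306.20 + 2 × 409.60/3 ≈ 579; y = 0.00 + 1 × 512.00/3 ≈ 171.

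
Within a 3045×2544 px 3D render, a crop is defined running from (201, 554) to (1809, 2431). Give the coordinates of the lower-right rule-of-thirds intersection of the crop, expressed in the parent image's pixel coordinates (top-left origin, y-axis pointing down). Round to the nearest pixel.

Crop width = 1809 − 201 = 1608 px; one third is 536.00 px.
Crop height = 2431 − 554 = 1877 px; one third is 625.67 px.
The lower-right point is two-thirds across and two-thirds down within the crop:
x = 201 + 2 × 536.00 ≈ 1273; y = 554 + 2 × 625.67 ≈ 1805.

(1273, 1805)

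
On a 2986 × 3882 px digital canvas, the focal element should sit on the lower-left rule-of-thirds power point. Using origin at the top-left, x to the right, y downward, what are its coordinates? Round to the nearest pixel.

The lower-left point sits one-third of the way across and two-thirds of the way down.
x = 1 × 2986/3 ≈ 995; y = 2 × 3882/3 ≈ 2588.

x = 995 px, y = 2588 px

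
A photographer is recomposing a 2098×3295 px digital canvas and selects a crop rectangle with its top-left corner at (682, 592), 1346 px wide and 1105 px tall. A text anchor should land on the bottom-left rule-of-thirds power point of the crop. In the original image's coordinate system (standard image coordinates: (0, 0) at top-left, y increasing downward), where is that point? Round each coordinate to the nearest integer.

x = 1131 px, y = 1329 px

One third of the crop width 1346 is 448.67 px.
One third of the crop height 1105 is 368.33 px.
The bottom-left point is one-third across and two-thirds down within the crop:
x = 682 + 1 × 448.67 ≈ 1131; y = 592 + 2 × 368.33 ≈ 1329.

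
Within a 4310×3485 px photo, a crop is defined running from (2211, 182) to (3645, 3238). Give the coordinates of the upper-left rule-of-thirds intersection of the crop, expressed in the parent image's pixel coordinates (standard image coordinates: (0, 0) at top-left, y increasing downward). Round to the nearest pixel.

(2689, 1201)

Crop width = 3645 − 2211 = 1434 px; one third is 478.00 px.
Crop height = 3238 − 182 = 3056 px; one third is 1018.67 px.
The upper-left point is one-third across and one-third down within the crop:
x = 2211 + 1 × 478.00 ≈ 2689; y = 182 + 1 × 1018.67 ≈ 1201.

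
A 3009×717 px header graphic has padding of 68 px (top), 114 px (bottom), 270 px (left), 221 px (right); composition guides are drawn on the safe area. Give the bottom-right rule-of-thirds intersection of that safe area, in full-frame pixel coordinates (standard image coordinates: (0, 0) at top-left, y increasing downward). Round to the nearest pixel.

Content width = 3009 − 270 − 221 = 2518 px; content height = 717 − 68 − 114 = 535 px.
Bottom-right is two-thirds across and two-thirds down within the safe area.
x = 270 + 2 × 2518/3 = 270 + 1678.67 ≈ 1949
y = 68 + 2 × 535/3 = 68 + 356.67 ≈ 425

(1949, 425)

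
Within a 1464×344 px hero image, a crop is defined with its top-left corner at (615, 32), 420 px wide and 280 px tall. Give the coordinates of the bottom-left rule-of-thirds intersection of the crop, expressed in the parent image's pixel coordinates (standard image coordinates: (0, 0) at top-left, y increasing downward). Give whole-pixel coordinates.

(755, 219)

One third of the crop width 420 is 140.00 px.
One third of the crop height 280 is 93.33 px.
The bottom-left point is one-third across and two-thirds down within the crop:
x = 615 + 1 × 140.00 ≈ 755; y = 32 + 2 × 93.33 ≈ 219.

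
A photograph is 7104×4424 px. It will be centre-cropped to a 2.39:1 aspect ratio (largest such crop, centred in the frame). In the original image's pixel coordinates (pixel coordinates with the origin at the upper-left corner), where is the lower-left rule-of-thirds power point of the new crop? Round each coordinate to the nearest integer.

(2368, 2707)

7104/4424 < 2.39/1, so the 2.39:1 crop keeps the full width 7104 and trims height to 7104 × 1/2.39 = 2972.38 px.
Top offset = (4424 − 2972.38)/2 = 725.81 px; left offset = 0.
Lower-left is one-third across and two-thirds down within the crop:
x = 0.00 + 1 × 7104.00/3 ≈ 2368; y = 725.81 + 2 × 2972.38/3 ≈ 2707.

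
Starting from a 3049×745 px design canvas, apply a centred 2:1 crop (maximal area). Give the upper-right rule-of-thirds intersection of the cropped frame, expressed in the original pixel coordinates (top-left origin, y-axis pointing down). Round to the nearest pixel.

3049/745 > 2/1, so the 2:1 crop keeps the full height 745 and trims width to 745 × 2/1 = 1490.00 px.
Left offset = (3049 − 1490.00)/2 = 779.50 px; top offset = 0.
Upper-right is two-thirds across and one-third down within the crop:
x = 779.50 + 2 × 1490.00/3 ≈ 1773; y = 0.00 + 1 × 745.00/3 ≈ 248.

(1773, 248)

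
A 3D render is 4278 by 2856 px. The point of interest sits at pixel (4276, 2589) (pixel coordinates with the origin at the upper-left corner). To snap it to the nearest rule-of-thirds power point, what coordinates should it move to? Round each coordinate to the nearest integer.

Third lines: x ∈ {1426, 2852}, y ∈ {952, 1904}.
4276 is closer to x = 2852; 2589 is closer to y = 1904.
So the nearest intersection is the lower-right power point.

x = 2852 px, y = 1904 px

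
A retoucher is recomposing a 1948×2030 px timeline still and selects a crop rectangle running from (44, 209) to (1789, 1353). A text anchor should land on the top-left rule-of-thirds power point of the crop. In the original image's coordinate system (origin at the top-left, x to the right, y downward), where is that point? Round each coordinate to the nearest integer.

(626, 590)

Crop width = 1789 − 44 = 1745 px; one third is 581.67 px.
Crop height = 1353 − 209 = 1144 px; one third is 381.33 px.
The top-left point is one-third across and one-third down within the crop:
x = 44 + 1 × 581.67 ≈ 626; y = 209 + 1 × 381.33 ≈ 590.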